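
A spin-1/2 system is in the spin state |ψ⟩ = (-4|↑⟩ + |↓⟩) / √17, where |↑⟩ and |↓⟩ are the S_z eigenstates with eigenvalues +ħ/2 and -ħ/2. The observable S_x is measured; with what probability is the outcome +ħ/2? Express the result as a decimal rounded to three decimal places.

0.265

|+x⟩ = (|↑⟩ + |↓⟩)/√2, so ⟨+x|ψ⟩ = (-3) / (√2·√17).
P = |-3|² / 34 = 9/34.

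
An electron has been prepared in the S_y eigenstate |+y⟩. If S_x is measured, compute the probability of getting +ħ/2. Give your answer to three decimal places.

0.500

In the S_z basis, |+y⟩ = (|↑⟩ + i|↓⟩)/√2 and |+x⟩ = (|↑⟩ + |↓⟩)/√2.
|⟨+x|+y⟩|² = 1/2.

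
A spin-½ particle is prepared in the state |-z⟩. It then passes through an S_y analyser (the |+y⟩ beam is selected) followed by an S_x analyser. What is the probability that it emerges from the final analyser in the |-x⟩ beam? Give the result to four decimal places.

First analyser (S_y): from |-z⟩, P(|+y⟩) = 1/2.
After stage 1 the state is |+y⟩; P(|-x⟩) = |⟨-x|+y⟩|² = 1/2.
Joint probability = 1/2 × 1/2 = 0.2500.

0.2500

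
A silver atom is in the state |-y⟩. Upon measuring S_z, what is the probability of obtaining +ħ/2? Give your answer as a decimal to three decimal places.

In the S_z basis, |-y⟩ = (|+z⟩ - i|-z⟩)/√2 and |+z⟩ = |+z⟩.
|⟨+z|-y⟩|² = 1/2.

0.500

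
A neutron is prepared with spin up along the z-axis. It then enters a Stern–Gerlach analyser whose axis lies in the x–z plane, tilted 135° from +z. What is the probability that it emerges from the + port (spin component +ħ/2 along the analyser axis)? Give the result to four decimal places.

For spin-½, the probability of finding spin-up along an axis at angle θ to the initial spin direction is cos²(θ/2); spin-down is sin²(θ/2).
θ = 135°, so P = cos²(67.5°) ≈ 0.1464.

0.1464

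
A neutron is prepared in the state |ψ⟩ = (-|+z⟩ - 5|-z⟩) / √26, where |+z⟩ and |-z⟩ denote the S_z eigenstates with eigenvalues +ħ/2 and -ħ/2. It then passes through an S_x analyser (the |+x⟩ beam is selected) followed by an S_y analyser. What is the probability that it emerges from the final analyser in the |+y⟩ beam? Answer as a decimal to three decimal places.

0.346

First analyser (S_x): P(|+x⟩) = |⟨+x|ψ⟩|² = 36/52.
After stage 1 the state is |+x⟩; P(|+y⟩) = |⟨+y|+x⟩|² = 1/2.
Joint probability = 36/52 × 1/2 = 0.346.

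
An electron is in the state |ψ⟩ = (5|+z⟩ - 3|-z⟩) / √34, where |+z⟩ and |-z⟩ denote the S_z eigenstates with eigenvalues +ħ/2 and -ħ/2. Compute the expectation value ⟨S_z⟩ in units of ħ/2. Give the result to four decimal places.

0.4706

⟨σ_z⟩ = |a|² - |b|² divided by |a|²+|b|², with a, b the |+z⟩, |-z⟩ amplitudes.
= (25 - 9)/34 = 16/34.
⟨S_z⟩ = (ħ/2)·⟨σ_z⟩.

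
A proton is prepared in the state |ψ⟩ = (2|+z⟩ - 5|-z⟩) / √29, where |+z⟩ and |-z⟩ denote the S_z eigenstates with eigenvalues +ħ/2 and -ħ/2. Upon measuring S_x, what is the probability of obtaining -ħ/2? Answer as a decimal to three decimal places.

0.845

|-x⟩ = (|+z⟩ - |-z⟩)/√2, so ⟨-x|ψ⟩ = (7) / (√2·√29).
P = |7|² / 58 = 49/58.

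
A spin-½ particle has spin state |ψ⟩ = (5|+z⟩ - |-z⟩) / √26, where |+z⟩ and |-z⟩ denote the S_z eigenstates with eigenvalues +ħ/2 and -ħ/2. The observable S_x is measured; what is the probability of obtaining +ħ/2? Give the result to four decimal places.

|+x⟩ = (|+z⟩ + |-z⟩)/√2, so ⟨+x|ψ⟩ = (4) / (√2·√26).
P = |4|² / 52 = 16/52.

0.3077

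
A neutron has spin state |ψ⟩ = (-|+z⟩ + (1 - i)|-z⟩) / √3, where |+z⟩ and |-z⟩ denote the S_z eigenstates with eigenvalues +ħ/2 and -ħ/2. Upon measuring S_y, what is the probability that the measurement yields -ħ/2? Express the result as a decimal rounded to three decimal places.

|-y⟩ = (|+z⟩ - i|-z⟩)/√2, so ⟨-y|ψ⟩ = (i) / (√2·√3).
P = |i|² / 6 = 1/6.

0.167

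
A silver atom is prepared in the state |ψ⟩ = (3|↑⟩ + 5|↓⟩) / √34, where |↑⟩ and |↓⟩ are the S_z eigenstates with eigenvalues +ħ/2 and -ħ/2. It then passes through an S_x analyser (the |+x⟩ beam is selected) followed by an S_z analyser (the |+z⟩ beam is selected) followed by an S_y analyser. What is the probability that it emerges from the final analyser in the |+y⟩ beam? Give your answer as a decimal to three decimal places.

0.235

First analyser (S_x): P(|+x⟩) = |⟨+x|ψ⟩|² = 64/68.
After stage 1 the state is |+x⟩; P(|+z⟩) = |⟨+z|+x⟩|² = 1/2.
After stage 2 the state is |+z⟩; P(|+y⟩) = |⟨+y|+z⟩|² = 1/2.
Joint probability = 64/68 × 1/2 × 1/2 = 0.235.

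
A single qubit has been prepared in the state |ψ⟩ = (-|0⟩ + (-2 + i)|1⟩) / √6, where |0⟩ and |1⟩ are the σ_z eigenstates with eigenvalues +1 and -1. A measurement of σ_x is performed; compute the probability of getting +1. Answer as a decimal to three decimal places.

0.833

|+x⟩ = (|0⟩ + |1⟩)/√2, so ⟨+x|ψ⟩ = (-3 + i) / (√2·√6).
P = |-3 + i|² / 12 = 10/12.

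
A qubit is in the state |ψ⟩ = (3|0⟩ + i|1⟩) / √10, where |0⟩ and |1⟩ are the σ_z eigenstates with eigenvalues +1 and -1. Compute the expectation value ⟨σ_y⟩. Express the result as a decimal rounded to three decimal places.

0.600

⟨σ_y⟩ = 2 Im(a* b)/(|a|²+|b|²) with a = 3, b = i.
a* b = 3i, so ⟨σ_y⟩ = 6/10.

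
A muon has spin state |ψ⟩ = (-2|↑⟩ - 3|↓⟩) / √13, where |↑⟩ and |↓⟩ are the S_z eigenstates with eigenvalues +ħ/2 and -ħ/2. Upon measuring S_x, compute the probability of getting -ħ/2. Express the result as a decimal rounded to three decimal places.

0.038

|-x⟩ = (|↑⟩ - |↓⟩)/√2, so ⟨-x|ψ⟩ = (1) / (√2·√13).
P = |1|² / 26 = 1/26.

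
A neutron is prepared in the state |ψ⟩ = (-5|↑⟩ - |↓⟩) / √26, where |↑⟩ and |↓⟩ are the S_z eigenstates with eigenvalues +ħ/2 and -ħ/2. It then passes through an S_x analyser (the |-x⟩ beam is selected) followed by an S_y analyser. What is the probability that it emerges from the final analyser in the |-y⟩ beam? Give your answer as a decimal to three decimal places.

0.154

First analyser (S_x): P(|-x⟩) = |⟨-x|ψ⟩|² = 16/52.
After stage 1 the state is |-x⟩; P(|-y⟩) = |⟨-y|-x⟩|² = 1/2.
Joint probability = 16/52 × 1/2 = 0.154.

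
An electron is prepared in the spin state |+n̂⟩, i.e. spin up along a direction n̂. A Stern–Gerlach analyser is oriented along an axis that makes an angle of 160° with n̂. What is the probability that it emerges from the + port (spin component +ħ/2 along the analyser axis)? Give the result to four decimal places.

0.0302

For spin-½, the probability of finding spin-up along an axis at angle θ to the initial spin direction is cos²(θ/2); spin-down is sin²(θ/2).
θ = 160°, so P = cos²(80°) ≈ 0.0302.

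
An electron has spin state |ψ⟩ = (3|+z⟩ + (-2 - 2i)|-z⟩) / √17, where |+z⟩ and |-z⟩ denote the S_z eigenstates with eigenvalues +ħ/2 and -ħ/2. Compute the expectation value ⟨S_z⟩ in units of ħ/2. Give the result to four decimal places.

⟨σ_z⟩ = |a|² - |b|² divided by |a|²+|b|², with a, b the |+z⟩, |-z⟩ amplitudes.
= (9 - 8)/17 = 1/17.
⟨S_z⟩ = (ħ/2)·⟨σ_z⟩.

0.0588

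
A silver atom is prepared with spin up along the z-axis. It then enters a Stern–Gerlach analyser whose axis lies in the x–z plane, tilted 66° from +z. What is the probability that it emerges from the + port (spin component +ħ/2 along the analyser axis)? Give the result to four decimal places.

For spin-½, the probability of finding spin-up along an axis at angle θ to the initial spin direction is cos²(θ/2); spin-down is sin²(θ/2).
θ = 66°, so P = cos²(33°) ≈ 0.7034.

0.7034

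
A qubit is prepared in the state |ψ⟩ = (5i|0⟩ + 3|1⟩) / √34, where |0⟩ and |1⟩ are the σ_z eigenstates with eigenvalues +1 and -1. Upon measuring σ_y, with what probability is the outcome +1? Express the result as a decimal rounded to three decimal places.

0.059

|+y⟩ = (|0⟩ + i|1⟩)/√2, so ⟨+y|ψ⟩ = (2i) / (√2·√34).
P = |2i|² / 68 = 4/68.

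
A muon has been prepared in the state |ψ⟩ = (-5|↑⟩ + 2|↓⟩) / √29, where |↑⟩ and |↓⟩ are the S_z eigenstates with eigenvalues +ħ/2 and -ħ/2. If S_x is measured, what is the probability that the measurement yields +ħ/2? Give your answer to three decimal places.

|+x⟩ = (|↑⟩ + |↓⟩)/√2, so ⟨+x|ψ⟩ = (-3) / (√2·√29).
P = |-3|² / 58 = 9/58.

0.155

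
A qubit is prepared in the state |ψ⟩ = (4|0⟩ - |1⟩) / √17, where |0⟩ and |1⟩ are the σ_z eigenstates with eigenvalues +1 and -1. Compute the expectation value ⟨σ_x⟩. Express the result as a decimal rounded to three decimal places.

-0.471

⟨σ_x⟩ = 2 Re(a* b)/(|a|²+|b|²) with a = 4, b = -1.
a* b = -4, so ⟨σ_x⟩ = -8/17.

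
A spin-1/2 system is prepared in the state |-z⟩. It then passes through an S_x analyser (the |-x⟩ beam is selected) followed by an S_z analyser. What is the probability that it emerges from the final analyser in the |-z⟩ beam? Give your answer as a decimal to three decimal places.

First analyser (S_x): from |-z⟩, P(|-x⟩) = 1/2.
After stage 1 the state is |-x⟩; P(|-z⟩) = |⟨-z|-x⟩|² = 1/2.
Joint probability = 1/2 × 1/2 = 0.250.

0.250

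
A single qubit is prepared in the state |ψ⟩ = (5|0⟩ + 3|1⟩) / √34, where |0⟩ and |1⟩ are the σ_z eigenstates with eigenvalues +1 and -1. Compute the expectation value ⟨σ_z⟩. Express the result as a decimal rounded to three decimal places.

⟨σ_z⟩ = |a|² - |b|² divided by |a|²+|b|², with a, b the |0⟩, |1⟩ amplitudes.
= (25 - 9)/34 = 16/34.

0.471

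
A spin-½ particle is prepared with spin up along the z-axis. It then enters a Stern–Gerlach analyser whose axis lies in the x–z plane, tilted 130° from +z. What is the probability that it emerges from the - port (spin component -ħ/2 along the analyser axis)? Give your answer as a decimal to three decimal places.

0.821

For spin-½, the probability of finding spin-up along an axis at angle θ to the initial spin direction is cos²(θ/2); spin-down is sin²(θ/2).
θ = 130°, so P = sin²(65°) ≈ 0.821.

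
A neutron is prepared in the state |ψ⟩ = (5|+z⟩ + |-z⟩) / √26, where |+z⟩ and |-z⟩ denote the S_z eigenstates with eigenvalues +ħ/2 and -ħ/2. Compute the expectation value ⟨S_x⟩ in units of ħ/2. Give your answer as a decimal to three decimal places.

⟨σ_x⟩ = 2 Re(a* b)/(|a|²+|b|²) with a = 5, b = 1.
a* b = 5, so ⟨σ_x⟩ = 10/26.
⟨S_x⟩ = (ħ/2)·⟨σ_x⟩.

0.385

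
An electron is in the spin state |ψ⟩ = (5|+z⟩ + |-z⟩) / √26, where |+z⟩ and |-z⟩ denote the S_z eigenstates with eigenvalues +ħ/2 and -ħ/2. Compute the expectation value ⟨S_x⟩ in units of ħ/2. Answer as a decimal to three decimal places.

0.385

⟨σ_x⟩ = 2 Re(a* b)/(|a|²+|b|²) with a = 5, b = 1.
a* b = 5, so ⟨σ_x⟩ = 10/26.
⟨S_x⟩ = (ħ/2)·⟨σ_x⟩.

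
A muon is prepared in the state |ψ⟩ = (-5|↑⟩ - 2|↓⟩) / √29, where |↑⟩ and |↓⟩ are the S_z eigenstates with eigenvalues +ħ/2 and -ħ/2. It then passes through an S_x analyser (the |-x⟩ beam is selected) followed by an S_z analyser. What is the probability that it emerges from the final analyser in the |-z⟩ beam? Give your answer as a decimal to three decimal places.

First analyser (S_x): P(|-x⟩) = |⟨-x|ψ⟩|² = 9/58.
After stage 1 the state is |-x⟩; P(|-z⟩) = |⟨-z|-x⟩|² = 1/2.
Joint probability = 9/58 × 1/2 = 0.078.

0.078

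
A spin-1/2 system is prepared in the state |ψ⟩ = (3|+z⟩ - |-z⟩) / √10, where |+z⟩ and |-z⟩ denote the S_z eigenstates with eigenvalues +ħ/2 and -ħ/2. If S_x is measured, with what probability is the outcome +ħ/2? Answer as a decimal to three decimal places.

0.200

|+x⟩ = (|+z⟩ + |-z⟩)/√2, so ⟨+x|ψ⟩ = (2) / (√2·√10).
P = |2|² / 20 = 4/20.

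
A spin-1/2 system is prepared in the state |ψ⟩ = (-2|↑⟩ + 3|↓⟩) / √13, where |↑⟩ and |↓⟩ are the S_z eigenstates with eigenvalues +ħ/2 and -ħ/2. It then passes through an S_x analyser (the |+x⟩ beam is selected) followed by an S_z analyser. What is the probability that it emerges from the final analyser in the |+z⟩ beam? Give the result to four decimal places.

First analyser (S_x): P(|+x⟩) = |⟨+x|ψ⟩|² = 1/26.
After stage 1 the state is |+x⟩; P(|+z⟩) = |⟨+z|+x⟩|² = 1/2.
Joint probability = 1/26 × 1/2 = 0.0192.

0.0192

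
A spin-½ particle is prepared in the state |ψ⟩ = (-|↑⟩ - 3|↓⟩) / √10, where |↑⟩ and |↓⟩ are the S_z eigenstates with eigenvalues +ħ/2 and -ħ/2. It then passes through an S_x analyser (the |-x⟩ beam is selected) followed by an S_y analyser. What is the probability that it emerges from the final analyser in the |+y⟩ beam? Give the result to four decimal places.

0.1000

First analyser (S_x): P(|-x⟩) = |⟨-x|ψ⟩|² = 4/20.
After stage 1 the state is |-x⟩; P(|+y⟩) = |⟨+y|-x⟩|² = 1/2.
Joint probability = 4/20 × 1/2 = 0.1000.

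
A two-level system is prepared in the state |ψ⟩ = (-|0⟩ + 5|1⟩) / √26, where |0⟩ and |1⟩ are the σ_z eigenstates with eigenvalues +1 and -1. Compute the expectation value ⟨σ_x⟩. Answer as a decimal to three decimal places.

-0.385

⟨σ_x⟩ = 2 Re(a* b)/(|a|²+|b|²) with a = -1, b = 5.
a* b = -5, so ⟨σ_x⟩ = -10/26.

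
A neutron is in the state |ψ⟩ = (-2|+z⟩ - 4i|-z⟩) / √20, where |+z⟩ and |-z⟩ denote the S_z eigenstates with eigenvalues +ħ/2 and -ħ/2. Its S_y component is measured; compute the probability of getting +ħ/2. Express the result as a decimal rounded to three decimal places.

|+y⟩ = (|+z⟩ + i|-z⟩)/√2, so ⟨+y|ψ⟩ = (-6) / (√2·√20).
P = |-6|² / 40 = 36/40.

0.900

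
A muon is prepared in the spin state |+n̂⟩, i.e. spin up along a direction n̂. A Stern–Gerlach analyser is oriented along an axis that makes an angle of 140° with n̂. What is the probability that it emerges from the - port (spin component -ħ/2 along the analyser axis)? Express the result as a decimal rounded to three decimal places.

0.883

For spin-½, the probability of finding spin-up along an axis at angle θ to the initial spin direction is cos²(θ/2); spin-down is sin²(θ/2).
θ = 140°, so P = sin²(70°) ≈ 0.883.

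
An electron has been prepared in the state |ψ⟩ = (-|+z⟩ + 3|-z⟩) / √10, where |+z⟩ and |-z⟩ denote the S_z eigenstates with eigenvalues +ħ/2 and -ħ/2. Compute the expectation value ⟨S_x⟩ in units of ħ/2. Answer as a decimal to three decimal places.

⟨σ_x⟩ = 2 Re(a* b)/(|a|²+|b|²) with a = -1, b = 3.
a* b = -3, so ⟨σ_x⟩ = -6/10.
⟨S_x⟩ = (ħ/2)·⟨σ_x⟩.

-0.600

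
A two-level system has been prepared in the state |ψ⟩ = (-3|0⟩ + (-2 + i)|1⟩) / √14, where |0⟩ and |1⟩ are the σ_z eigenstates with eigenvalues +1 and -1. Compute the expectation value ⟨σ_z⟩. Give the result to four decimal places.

⟨σ_z⟩ = |a|² - |b|² divided by |a|²+|b|², with a, b the |0⟩, |1⟩ amplitudes.
= (9 - 5)/14 = 4/14.

0.2857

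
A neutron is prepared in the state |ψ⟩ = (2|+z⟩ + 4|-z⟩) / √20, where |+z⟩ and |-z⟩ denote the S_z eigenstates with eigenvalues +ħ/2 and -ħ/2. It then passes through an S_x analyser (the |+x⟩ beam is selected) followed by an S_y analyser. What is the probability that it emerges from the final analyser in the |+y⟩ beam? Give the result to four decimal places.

First analyser (S_x): P(|+x⟩) = |⟨+x|ψ⟩|² = 36/40.
After stage 1 the state is |+x⟩; P(|+y⟩) = |⟨+y|+x⟩|² = 1/2.
Joint probability = 36/40 × 1/2 = 0.4500.

0.4500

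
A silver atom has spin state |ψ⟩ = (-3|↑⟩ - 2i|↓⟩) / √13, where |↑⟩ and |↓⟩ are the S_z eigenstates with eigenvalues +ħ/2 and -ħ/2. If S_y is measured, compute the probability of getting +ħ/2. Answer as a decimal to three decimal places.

0.962

|+y⟩ = (|↑⟩ + i|↓⟩)/√2, so ⟨+y|ψ⟩ = (-5) / (√2·√13).
P = |-5|² / 26 = 25/26.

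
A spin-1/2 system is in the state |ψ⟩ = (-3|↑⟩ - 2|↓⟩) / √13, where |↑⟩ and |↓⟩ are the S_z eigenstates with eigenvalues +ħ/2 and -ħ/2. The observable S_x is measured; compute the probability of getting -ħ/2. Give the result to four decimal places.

0.0385

|-x⟩ = (|↑⟩ - |↓⟩)/√2, so ⟨-x|ψ⟩ = (-1) / (√2·√13).
P = |-1|² / 26 = 1/26.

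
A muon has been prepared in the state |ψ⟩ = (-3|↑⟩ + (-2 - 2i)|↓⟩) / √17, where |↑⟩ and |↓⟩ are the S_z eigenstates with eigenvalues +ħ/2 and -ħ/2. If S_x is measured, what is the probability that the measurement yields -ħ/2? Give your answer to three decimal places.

|-x⟩ = (|↑⟩ - |↓⟩)/√2, so ⟨-x|ψ⟩ = (-1 + 2i) / (√2·√17).
P = |-1 + 2i|² / 34 = 5/34.

0.147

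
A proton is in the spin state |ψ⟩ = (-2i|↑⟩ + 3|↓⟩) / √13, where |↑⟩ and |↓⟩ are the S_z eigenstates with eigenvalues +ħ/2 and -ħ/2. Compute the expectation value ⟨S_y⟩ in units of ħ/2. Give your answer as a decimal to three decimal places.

⟨σ_y⟩ = 2 Im(a* b)/(|a|²+|b|²) with a = -2i, b = 3.
a* b = 6i, so ⟨σ_y⟩ = 12/13.
⟨S_y⟩ = (ħ/2)·⟨σ_y⟩.

0.923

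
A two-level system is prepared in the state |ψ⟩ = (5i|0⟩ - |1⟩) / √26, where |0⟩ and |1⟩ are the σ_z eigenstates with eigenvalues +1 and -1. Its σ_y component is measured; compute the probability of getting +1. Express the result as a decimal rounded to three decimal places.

|+y⟩ = (|0⟩ + i|1⟩)/√2, so ⟨+y|ψ⟩ = (6i) / (√2·√26).
P = |6i|² / 52 = 36/52.

0.692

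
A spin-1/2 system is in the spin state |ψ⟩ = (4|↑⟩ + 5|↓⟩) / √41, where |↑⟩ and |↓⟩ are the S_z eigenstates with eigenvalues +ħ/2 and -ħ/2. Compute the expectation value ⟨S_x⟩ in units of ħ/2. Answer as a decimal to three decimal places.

⟨σ_x⟩ = 2 Re(a* b)/(|a|²+|b|²) with a = 4, b = 5.
a* b = 20, so ⟨σ_x⟩ = 40/41.
⟨S_x⟩ = (ħ/2)·⟨σ_x⟩.

0.976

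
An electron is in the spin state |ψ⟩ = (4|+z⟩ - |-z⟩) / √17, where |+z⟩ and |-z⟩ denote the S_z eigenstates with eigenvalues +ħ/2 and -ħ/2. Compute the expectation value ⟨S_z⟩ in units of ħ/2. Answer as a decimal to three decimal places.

0.882

⟨σ_z⟩ = |a|² - |b|² divided by |a|²+|b|², with a, b the |+z⟩, |-z⟩ amplitudes.
= (16 - 1)/17 = 15/17.
⟨S_z⟩ = (ħ/2)·⟨σ_z⟩.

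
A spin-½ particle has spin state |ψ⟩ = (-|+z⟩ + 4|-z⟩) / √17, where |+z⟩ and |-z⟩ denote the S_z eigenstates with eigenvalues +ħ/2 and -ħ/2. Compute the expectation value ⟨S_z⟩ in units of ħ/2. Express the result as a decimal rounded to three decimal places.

⟨σ_z⟩ = |a|² - |b|² divided by |a|²+|b|², with a, b the |+z⟩, |-z⟩ amplitudes.
= (1 - 16)/17 = -15/17.
⟨S_z⟩ = (ħ/2)·⟨σ_z⟩.

-0.882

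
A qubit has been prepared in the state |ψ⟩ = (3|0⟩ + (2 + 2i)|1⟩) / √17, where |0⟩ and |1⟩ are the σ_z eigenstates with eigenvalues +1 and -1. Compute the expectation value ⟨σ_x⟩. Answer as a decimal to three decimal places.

0.706

⟨σ_x⟩ = 2 Re(a* b)/(|a|²+|b|²) with a = 3, b = (2 + 2i).
a* b = (6 + 6i), so ⟨σ_x⟩ = 12/17.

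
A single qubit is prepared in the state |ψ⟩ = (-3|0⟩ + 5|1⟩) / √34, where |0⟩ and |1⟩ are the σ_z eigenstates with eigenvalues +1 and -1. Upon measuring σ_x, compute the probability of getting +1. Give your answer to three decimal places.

|+x⟩ = (|0⟩ + |1⟩)/√2, so ⟨+x|ψ⟩ = (2) / (√2·√34).
P = |2|² / 68 = 4/68.

0.059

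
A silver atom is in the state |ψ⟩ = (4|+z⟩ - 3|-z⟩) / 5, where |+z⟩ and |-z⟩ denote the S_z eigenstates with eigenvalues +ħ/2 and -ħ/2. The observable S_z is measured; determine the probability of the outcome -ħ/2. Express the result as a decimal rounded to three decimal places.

0.360

The -ħ/2 outcome corresponds to |-z⟩. Its amplitude in |ψ⟩ is -3/5.
P = |-3|² / 25 = 9/25.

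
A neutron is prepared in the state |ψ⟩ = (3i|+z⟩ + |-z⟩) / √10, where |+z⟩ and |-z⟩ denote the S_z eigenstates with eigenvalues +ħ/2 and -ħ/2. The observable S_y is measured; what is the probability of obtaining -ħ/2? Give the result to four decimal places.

0.8000

|-y⟩ = (|+z⟩ - i|-z⟩)/√2, so ⟨-y|ψ⟩ = (4i) / (√2·√10).
P = |4i|² / 20 = 16/20.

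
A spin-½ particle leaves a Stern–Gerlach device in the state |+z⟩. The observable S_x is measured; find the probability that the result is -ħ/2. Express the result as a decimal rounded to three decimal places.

In the S_z basis, |+z⟩ = |+z⟩ and |-x⟩ = (|+z⟩ - |-z⟩)/√2.
|⟨-x|+z⟩|² = 1/2.

0.500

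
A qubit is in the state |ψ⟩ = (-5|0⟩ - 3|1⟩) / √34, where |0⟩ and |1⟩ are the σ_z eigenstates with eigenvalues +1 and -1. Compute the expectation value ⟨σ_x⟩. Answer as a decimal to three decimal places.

⟨σ_x⟩ = 2 Re(a* b)/(|a|²+|b|²) with a = -5, b = -3.
a* b = 15, so ⟨σ_x⟩ = 30/34.

0.882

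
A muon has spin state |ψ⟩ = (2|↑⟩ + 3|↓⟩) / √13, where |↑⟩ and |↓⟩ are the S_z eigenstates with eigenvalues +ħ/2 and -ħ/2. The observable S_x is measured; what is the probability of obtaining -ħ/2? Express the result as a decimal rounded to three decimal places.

0.038

|-x⟩ = (|↑⟩ - |↓⟩)/√2, so ⟨-x|ψ⟩ = (-1) / (√2·√13).
P = |-1|² / 26 = 1/26.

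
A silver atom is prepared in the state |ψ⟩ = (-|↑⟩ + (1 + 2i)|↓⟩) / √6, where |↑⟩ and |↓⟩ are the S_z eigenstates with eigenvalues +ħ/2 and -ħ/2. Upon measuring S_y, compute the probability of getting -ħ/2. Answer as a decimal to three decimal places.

0.833

|-y⟩ = (|↑⟩ - i|↓⟩)/√2, so ⟨-y|ψ⟩ = (-3 + i) / (√2·√6).
P = |-3 + i|² / 12 = 10/12.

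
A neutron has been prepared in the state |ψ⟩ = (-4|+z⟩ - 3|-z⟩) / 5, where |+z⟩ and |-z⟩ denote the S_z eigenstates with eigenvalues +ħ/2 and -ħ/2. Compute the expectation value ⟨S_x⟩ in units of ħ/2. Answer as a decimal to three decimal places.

⟨σ_x⟩ = 2 Re(a* b)/(|a|²+|b|²) with a = -4, b = -3.
a* b = 12, so ⟨σ_x⟩ = 24/25.
⟨S_x⟩ = (ħ/2)·⟨σ_x⟩.

0.960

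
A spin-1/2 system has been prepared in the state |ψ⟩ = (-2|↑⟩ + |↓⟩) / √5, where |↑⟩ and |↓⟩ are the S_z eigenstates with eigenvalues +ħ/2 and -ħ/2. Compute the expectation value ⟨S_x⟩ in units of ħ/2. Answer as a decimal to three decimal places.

-0.800

⟨σ_x⟩ = 2 Re(a* b)/(|a|²+|b|²) with a = -2, b = 1.
a* b = -2, so ⟨σ_x⟩ = -4/5.
⟨S_x⟩ = (ħ/2)·⟨σ_x⟩.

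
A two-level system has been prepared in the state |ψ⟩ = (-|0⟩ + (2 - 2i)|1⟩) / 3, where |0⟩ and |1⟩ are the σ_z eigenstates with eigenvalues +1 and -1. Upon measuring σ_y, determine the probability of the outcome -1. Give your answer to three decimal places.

0.278

|-y⟩ = (|0⟩ - i|1⟩)/√2, so ⟨-y|ψ⟩ = (1 + 2i) / (√2·3).
P = |1 + 2i|² / 18 = 5/18.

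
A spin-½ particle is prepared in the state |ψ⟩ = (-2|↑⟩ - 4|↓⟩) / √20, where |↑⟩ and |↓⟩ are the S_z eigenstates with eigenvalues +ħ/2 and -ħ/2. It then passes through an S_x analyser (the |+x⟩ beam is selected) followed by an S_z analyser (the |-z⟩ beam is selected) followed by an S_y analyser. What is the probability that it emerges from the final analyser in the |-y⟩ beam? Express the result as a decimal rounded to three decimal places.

First analyser (S_x): P(|+x⟩) = |⟨+x|ψ⟩|² = 36/40.
After stage 1 the state is |+x⟩; P(|-z⟩) = |⟨-z|+x⟩|² = 1/2.
After stage 2 the state is |-z⟩; P(|-y⟩) = |⟨-y|-z⟩|² = 1/2.
Joint probability = 36/40 × 1/2 × 1/2 = 0.225.

0.225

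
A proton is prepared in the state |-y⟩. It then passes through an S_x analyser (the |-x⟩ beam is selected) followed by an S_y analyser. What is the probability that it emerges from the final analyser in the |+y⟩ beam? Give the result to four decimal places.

First analyser (S_x): from |-y⟩, P(|-x⟩) = 1/2.
After stage 1 the state is |-x⟩; P(|+y⟩) = |⟨+y|-x⟩|² = 1/2.
Joint probability = 1/2 × 1/2 = 0.2500.

0.2500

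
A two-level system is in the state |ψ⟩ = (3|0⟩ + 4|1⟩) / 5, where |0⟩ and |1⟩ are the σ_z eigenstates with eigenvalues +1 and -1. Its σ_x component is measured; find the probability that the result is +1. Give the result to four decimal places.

0.9800

|+x⟩ = (|0⟩ + |1⟩)/√2, so ⟨+x|ψ⟩ = (7) / (√2·5).
P = |7|² / 50 = 49/50.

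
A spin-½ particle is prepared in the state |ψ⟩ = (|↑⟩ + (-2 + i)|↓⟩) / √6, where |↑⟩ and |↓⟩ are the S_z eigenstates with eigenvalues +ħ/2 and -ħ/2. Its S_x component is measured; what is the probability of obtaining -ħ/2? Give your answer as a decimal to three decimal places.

|-x⟩ = (|↑⟩ - |↓⟩)/√2, so ⟨-x|ψ⟩ = (3 - i) / (√2·√6).
P = |3 - i|² / 12 = 10/12.

0.833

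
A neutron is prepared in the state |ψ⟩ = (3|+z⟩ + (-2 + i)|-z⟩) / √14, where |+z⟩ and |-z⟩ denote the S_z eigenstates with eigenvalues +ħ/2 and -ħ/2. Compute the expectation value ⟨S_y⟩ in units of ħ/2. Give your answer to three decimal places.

0.429

⟨σ_y⟩ = 2 Im(a* b)/(|a|²+|b|²) with a = 3, b = (-2 + i).
a* b = (-6 + 3i), so ⟨σ_y⟩ = 6/14.
⟨S_y⟩ = (ħ/2)·⟨σ_y⟩.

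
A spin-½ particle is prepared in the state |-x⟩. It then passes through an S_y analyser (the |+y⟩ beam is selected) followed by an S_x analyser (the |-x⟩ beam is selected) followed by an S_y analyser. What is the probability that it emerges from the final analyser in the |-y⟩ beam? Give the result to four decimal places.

0.1250

First analyser (S_y): from |-x⟩, P(|+y⟩) = 1/2.
After stage 1 the state is |+y⟩; P(|-x⟩) = |⟨-x|+y⟩|² = 1/2.
After stage 2 the state is |-x⟩; P(|-y⟩) = |⟨-y|-x⟩|² = 1/2.
Joint probability = 1/2 × 1/2 × 1/2 = 0.1250.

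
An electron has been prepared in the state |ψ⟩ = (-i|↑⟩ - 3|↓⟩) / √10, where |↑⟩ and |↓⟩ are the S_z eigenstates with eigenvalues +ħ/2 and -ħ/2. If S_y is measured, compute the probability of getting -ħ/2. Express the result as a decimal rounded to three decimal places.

|-y⟩ = (|↑⟩ - i|↓⟩)/√2, so ⟨-y|ψ⟩ = (-4i) / (√2·√10).
P = |-4i|² / 20 = 16/20.

0.800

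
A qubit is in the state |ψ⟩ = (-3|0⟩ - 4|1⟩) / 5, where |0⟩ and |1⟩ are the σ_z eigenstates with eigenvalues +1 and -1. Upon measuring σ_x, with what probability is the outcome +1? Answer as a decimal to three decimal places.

|+x⟩ = (|0⟩ + |1⟩)/√2, so ⟨+x|ψ⟩ = (-7) / (√2·5).
P = |-7|² / 50 = 49/50.

0.980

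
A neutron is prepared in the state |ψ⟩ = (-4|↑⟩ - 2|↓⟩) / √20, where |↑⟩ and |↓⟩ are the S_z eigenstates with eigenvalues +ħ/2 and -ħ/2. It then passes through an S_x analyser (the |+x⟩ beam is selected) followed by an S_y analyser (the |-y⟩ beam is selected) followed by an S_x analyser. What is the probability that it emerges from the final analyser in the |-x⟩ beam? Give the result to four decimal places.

First analyser (S_x): P(|+x⟩) = |⟨+x|ψ⟩|² = 36/40.
After stage 1 the state is |+x⟩; P(|-y⟩) = |⟨-y|+x⟩|² = 1/2.
After stage 2 the state is |-y⟩; P(|-x⟩) = |⟨-x|-y⟩|² = 1/2.
Joint probability = 36/40 × 1/2 × 1/2 = 0.2250.

0.2250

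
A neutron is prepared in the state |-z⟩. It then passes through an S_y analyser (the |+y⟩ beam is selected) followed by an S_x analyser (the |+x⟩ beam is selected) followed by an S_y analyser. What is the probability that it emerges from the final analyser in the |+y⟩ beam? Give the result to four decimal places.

0.1250

First analyser (S_y): from |-z⟩, P(|+y⟩) = 1/2.
After stage 1 the state is |+y⟩; P(|+x⟩) = |⟨+x|+y⟩|² = 1/2.
After stage 2 the state is |+x⟩; P(|+y⟩) = |⟨+y|+x⟩|² = 1/2.
Joint probability = 1/2 × 1/2 × 1/2 = 0.1250.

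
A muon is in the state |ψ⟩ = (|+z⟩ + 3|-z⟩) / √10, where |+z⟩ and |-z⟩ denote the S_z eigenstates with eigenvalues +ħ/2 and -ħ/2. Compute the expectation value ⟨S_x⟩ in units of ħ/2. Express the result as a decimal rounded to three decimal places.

0.600

⟨σ_x⟩ = 2 Re(a* b)/(|a|²+|b|²) with a = 1, b = 3.
a* b = 3, so ⟨σ_x⟩ = 6/10.
⟨S_x⟩ = (ħ/2)·⟨σ_x⟩.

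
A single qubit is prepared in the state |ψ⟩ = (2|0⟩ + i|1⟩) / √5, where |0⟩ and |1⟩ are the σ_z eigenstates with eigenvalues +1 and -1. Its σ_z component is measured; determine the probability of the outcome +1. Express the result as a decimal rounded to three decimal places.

The +1 outcome corresponds to |0⟩. Its amplitude in |ψ⟩ is 2/√5.
P = |2|² / 5 = 4/5.

0.800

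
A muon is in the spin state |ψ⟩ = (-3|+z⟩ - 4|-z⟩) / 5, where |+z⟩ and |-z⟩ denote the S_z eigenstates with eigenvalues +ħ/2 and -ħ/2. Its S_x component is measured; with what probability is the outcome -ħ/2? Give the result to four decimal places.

|-x⟩ = (|+z⟩ - |-z⟩)/√2, so ⟨-x|ψ⟩ = (1) / (√2·5).
P = |1|² / 50 = 1/50.

0.0200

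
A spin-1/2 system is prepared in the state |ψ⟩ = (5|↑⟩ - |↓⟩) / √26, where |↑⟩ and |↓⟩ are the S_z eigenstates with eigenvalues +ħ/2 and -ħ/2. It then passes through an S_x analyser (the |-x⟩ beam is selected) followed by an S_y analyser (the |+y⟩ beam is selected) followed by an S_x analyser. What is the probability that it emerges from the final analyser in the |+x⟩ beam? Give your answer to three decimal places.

0.173

First analyser (S_x): P(|-x⟩) = |⟨-x|ψ⟩|² = 36/52.
After stage 1 the state is |-x⟩; P(|+y⟩) = |⟨+y|-x⟩|² = 1/2.
After stage 2 the state is |+y⟩; P(|+x⟩) = |⟨+x|+y⟩|² = 1/2.
Joint probability = 36/52 × 1/2 × 1/2 = 0.173.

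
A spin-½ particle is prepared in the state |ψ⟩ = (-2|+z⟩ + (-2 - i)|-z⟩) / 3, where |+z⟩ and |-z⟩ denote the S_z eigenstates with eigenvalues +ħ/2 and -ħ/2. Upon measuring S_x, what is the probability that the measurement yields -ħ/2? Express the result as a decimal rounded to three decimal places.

|-x⟩ = (|+z⟩ - |-z⟩)/√2, so ⟨-x|ψ⟩ = (i) / (√2·3).
P = |i|² / 18 = 1/18.

0.056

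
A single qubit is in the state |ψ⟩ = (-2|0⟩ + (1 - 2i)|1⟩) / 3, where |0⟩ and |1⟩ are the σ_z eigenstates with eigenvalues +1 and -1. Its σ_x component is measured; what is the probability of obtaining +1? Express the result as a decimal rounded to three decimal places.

0.278

|+x⟩ = (|0⟩ + |1⟩)/√2, so ⟨+x|ψ⟩ = (-1 - 2i) / (√2·3).
P = |-1 - 2i|² / 18 = 5/18.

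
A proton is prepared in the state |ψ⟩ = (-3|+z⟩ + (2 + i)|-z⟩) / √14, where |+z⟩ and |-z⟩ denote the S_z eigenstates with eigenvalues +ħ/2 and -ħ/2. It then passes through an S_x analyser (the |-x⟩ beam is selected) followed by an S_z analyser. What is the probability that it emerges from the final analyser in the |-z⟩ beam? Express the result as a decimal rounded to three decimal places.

First analyser (S_x): P(|-x⟩) = |⟨-x|ψ⟩|² = 26/28.
After stage 1 the state is |-x⟩; P(|-z⟩) = |⟨-z|-x⟩|² = 1/2.
Joint probability = 26/28 × 1/2 = 0.464.

0.464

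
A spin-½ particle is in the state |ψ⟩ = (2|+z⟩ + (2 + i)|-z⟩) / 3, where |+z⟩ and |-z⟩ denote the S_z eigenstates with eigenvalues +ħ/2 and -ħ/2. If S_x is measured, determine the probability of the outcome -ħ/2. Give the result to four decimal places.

|-x⟩ = (|+z⟩ - |-z⟩)/√2, so ⟨-x|ψ⟩ = (-i) / (√2·3).
P = |-i|² / 18 = 1/18.

0.0556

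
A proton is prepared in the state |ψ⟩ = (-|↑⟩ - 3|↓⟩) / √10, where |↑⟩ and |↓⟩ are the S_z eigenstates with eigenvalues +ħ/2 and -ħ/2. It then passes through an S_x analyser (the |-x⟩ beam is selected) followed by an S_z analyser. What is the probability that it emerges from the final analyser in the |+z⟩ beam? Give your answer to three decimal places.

First analyser (S_x): P(|-x⟩) = |⟨-x|ψ⟩|² = 4/20.
After stage 1 the state is |-x⟩; P(|+z⟩) = |⟨+z|-x⟩|² = 1/2.
Joint probability = 4/20 × 1/2 = 0.100.

0.100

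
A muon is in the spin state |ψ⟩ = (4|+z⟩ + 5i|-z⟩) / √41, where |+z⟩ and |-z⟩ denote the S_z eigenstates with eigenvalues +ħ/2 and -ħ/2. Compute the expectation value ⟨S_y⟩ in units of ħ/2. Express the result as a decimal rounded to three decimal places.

0.976

⟨σ_y⟩ = 2 Im(a* b)/(|a|²+|b|²) with a = 4, b = 5i.
a* b = 20i, so ⟨σ_y⟩ = 40/41.
⟨S_y⟩ = (ħ/2)·⟨σ_y⟩.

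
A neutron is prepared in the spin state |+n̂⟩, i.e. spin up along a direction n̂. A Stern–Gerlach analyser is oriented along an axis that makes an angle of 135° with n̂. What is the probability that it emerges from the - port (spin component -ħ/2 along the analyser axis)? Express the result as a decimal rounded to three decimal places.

0.854

For spin-½, the probability of finding spin-up along an axis at angle θ to the initial spin direction is cos²(θ/2); spin-down is sin²(θ/2).
θ = 135°, so P = sin²(67.5°) ≈ 0.854.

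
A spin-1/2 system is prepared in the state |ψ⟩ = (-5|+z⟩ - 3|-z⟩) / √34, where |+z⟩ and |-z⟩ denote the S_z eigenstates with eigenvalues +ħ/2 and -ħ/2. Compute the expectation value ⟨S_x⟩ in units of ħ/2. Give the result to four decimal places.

0.8824

⟨σ_x⟩ = 2 Re(a* b)/(|a|²+|b|²) with a = -5, b = -3.
a* b = 15, so ⟨σ_x⟩ = 30/34.
⟨S_x⟩ = (ħ/2)·⟨σ_x⟩.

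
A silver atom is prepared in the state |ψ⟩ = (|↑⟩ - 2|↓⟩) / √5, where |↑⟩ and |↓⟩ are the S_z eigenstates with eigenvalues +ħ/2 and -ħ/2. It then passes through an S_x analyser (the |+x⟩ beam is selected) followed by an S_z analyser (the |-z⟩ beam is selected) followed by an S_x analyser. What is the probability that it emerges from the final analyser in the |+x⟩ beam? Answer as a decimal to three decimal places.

0.025

First analyser (S_x): P(|+x⟩) = |⟨+x|ψ⟩|² = 1/10.
After stage 1 the state is |+x⟩; P(|-z⟩) = |⟨-z|+x⟩|² = 1/2.
After stage 2 the state is |-z⟩; P(|+x⟩) = |⟨+x|-z⟩|² = 1/2.
Joint probability = 1/10 × 1/2 × 1/2 = 0.025.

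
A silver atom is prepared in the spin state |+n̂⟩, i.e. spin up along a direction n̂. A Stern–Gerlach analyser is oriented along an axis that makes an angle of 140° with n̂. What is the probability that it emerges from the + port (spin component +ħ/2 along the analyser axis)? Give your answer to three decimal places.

0.117

For spin-½, the probability of finding spin-up along an axis at angle θ to the initial spin direction is cos²(θ/2); spin-down is sin²(θ/2).
θ = 140°, so P = cos²(70°) ≈ 0.117.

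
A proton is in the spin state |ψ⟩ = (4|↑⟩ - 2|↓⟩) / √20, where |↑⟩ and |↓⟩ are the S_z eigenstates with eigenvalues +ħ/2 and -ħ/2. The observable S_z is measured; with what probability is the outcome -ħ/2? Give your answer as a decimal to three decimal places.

0.200

The -ħ/2 outcome corresponds to |↓⟩. Its amplitude in |ψ⟩ is -2/√20.
P = |-2|² / 20 = 4/20.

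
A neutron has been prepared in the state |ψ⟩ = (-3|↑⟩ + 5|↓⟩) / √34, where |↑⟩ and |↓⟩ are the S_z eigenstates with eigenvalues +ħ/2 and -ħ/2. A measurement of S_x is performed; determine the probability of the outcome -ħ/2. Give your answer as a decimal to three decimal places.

|-x⟩ = (|↑⟩ - |↓⟩)/√2, so ⟨-x|ψ⟩ = (-8) / (√2·√34).
P = |-8|² / 68 = 64/68.

0.941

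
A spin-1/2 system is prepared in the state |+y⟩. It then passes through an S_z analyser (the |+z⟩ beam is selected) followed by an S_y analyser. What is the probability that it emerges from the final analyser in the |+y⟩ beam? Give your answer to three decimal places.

First analyser (S_z): from |+y⟩, P(|+z⟩) = 1/2.
After stage 1 the state is |+z⟩; P(|+y⟩) = |⟨+y|+z⟩|² = 1/2.
Joint probability = 1/2 × 1/2 = 0.250.

0.250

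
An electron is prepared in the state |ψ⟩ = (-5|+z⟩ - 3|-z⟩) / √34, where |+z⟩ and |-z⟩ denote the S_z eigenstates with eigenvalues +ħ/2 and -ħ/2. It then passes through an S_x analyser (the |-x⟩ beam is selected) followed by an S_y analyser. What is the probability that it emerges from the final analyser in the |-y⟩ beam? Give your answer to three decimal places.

0.029

First analyser (S_x): P(|-x⟩) = |⟨-x|ψ⟩|² = 4/68.
After stage 1 the state is |-x⟩; P(|-y⟩) = |⟨-y|-x⟩|² = 1/2.
Joint probability = 4/68 × 1/2 = 0.029.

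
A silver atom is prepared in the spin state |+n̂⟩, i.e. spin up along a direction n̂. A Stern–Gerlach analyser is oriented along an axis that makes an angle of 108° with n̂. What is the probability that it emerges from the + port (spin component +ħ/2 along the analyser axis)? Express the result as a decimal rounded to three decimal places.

0.345

For spin-½, the probability of finding spin-up along an axis at angle θ to the initial spin direction is cos²(θ/2); spin-down is sin²(θ/2).
θ = 108°, so P = cos²(54°) ≈ 0.345.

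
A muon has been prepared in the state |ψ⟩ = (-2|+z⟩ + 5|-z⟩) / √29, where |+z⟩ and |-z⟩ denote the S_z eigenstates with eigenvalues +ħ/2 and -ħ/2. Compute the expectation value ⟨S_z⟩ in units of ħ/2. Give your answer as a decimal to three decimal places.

⟨σ_z⟩ = |a|² - |b|² divided by |a|²+|b|², with a, b the |+z⟩, |-z⟩ amplitudes.
= (4 - 25)/29 = -21/29.
⟨S_z⟩ = (ħ/2)·⟨σ_z⟩.

-0.724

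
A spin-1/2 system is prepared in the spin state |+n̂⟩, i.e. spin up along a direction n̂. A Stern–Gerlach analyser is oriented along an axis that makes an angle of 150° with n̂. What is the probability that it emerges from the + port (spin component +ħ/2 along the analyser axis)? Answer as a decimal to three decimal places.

For spin-½, the probability of finding spin-up along an axis at angle θ to the initial spin direction is cos²(θ/2); spin-down is sin²(θ/2).
θ = 150°, so P = cos²(75°) ≈ 0.067.

0.067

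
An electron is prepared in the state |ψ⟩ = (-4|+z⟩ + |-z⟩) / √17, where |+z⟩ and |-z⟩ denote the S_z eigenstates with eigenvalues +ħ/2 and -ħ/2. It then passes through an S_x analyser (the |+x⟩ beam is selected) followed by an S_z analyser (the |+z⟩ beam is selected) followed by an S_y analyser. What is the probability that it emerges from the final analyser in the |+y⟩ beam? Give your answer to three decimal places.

0.066

First analyser (S_x): P(|+x⟩) = |⟨+x|ψ⟩|² = 9/34.
After stage 1 the state is |+x⟩; P(|+z⟩) = |⟨+z|+x⟩|² = 1/2.
After stage 2 the state is |+z⟩; P(|+y⟩) = |⟨+y|+z⟩|² = 1/2.
Joint probability = 9/34 × 1/2 × 1/2 = 0.066.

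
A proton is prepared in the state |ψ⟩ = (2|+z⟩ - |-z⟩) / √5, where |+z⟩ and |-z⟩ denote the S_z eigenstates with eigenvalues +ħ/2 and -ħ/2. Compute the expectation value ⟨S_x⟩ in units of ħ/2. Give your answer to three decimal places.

⟨σ_x⟩ = 2 Re(a* b)/(|a|²+|b|²) with a = 2, b = -1.
a* b = -2, so ⟨σ_x⟩ = -4/5.
⟨S_x⟩ = (ħ/2)·⟨σ_x⟩.

-0.800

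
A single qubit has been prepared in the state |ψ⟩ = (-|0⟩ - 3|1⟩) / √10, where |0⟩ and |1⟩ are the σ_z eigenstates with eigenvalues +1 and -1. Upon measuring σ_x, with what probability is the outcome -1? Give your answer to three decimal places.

|-x⟩ = (|0⟩ - |1⟩)/√2, so ⟨-x|ψ⟩ = (2) / (√2·√10).
P = |2|² / 20 = 4/20.

0.200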